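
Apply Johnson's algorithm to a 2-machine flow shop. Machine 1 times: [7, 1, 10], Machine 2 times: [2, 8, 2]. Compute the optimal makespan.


Apply Johnson's rule:
  Group 1 (a <= b): [(2, 1, 8)]
  Group 2 (a > b): [(1, 7, 2), (3, 10, 2)]
Optimal job order: [2, 1, 3]
Schedule:
  Job 2: M1 done at 1, M2 done at 9
  Job 1: M1 done at 8, M2 done at 11
  Job 3: M1 done at 18, M2 done at 20
Makespan = 20

20


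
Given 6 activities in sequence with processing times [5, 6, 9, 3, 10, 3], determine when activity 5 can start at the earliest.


Activity 5 starts after activities 1 through 4 complete.
Predecessor durations: [5, 6, 9, 3]
ES = 5 + 6 + 9 + 3 = 23

23


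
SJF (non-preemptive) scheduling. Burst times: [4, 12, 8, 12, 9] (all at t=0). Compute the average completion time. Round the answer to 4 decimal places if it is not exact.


SJF order (ascending): [4, 8, 9, 12, 12]
Completion times:
  Job 1: burst=4, C=4
  Job 2: burst=8, C=12
  Job 3: burst=9, C=21
  Job 4: burst=12, C=33
  Job 5: burst=12, C=45
Average completion = 115/5 = 23.0

23.0


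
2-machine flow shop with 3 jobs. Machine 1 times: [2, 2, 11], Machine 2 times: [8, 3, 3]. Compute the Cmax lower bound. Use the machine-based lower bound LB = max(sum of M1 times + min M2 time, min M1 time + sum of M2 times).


LB1 = sum(M1 times) + min(M2 times) = 15 + 3 = 18
LB2 = min(M1 times) + sum(M2 times) = 2 + 14 = 16
Lower bound = max(LB1, LB2) = max(18, 16) = 18

18


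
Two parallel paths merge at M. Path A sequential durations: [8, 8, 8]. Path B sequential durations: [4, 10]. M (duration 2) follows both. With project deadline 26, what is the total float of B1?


Forward pass: ES(B1) = sum of predecessors on chain B = 0
EF = ES + duration = 0 + 4 = 4
Backward pass: LF(M) = deadline = 26; LS(M) = 26 - 2 = 24
LF(B1) = LS(M) - sum(successors on chain B) = 24 - 10 = 14
LS = LF - duration = 14 - 4 = 10
Total float = LS - ES = 10 - 0 = 10

10


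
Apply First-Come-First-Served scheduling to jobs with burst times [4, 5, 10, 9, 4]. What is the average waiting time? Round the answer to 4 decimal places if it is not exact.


FCFS order (as given): [4, 5, 10, 9, 4]
Waiting times:
  Job 1: wait = 0
  Job 2: wait = 4
  Job 3: wait = 9
  Job 4: wait = 19
  Job 5: wait = 28
Sum of waiting times = 60
Average waiting time = 60/5 = 12.0

12.0


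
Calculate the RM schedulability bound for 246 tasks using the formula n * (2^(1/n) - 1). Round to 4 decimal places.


Compute 2^(1/246) = 1.0028216448
Subtract 1: 1.0028216448 - 1 = 0.0028216448
Multiply by n: 246 * 0.0028216448 = 0.6941246208
Round to 4 dp: 0.6941

0.6941


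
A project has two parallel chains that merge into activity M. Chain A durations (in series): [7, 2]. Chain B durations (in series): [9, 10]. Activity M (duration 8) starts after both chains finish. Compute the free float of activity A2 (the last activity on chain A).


ES(A2) = sum of predecessors on chain A = 7
EF(A2) = ES + duration = 7 + 2 = 9
Successor of A2 is M. ES(M) = max(sum(A), sum(B)) = max(9, 19) = 19
Free float = ES(successor) - EF(current) = 19 - 9 = 10

10


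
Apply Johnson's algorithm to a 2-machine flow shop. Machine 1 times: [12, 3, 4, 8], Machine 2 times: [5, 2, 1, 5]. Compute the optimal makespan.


Apply Johnson's rule:
  Group 1 (a <= b): []
  Group 2 (a > b): [(1, 12, 5), (4, 8, 5), (2, 3, 2), (3, 4, 1)]
Optimal job order: [1, 4, 2, 3]
Schedule:
  Job 1: M1 done at 12, M2 done at 17
  Job 4: M1 done at 20, M2 done at 25
  Job 2: M1 done at 23, M2 done at 27
  Job 3: M1 done at 27, M2 done at 28
Makespan = 28

28


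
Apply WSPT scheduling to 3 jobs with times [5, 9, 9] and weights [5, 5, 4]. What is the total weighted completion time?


Compute p/w ratios and sort ascending (WSPT): [(5, 5), (9, 5), (9, 4)]
Compute weighted completion times:
  Job (p=5,w=5): C=5, w*C=5*5=25
  Job (p=9,w=5): C=14, w*C=5*14=70
  Job (p=9,w=4): C=23, w*C=4*23=92
Total weighted completion time = 187

187


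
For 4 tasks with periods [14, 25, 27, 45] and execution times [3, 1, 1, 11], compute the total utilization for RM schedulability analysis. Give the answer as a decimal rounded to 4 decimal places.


Compute individual utilizations (exact fractions):
  Task 1: C/T = 3/14 (approx. 0.2143)
  Task 2: C/T = 1/25 (approx. 0.04)
  Task 3: C/T = 1/27 (approx. 0.037)
  Task 4: C/T = 11/45 (approx. 0.2444)
Total utilization U = 3/14 + 1/25 + 1/27 + 11/45 = 5063/9450
Rounded to 4 decimal places: U = 0.5358
RM (Liu & Layland) bound for 4 tasks = 0.756828; compare with U = 5063/9450 (approx. 0.535767)
U <= bound, so schedulable by RM sufficient condition.

0.5358


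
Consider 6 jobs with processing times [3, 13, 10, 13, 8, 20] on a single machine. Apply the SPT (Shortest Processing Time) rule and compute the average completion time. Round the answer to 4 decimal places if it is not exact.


Sort jobs by processing time (SPT order): [3, 8, 10, 13, 13, 20]
Compute completion times sequentially:
  Job 1: processing = 3, completes at 3
  Job 2: processing = 8, completes at 11
  Job 3: processing = 10, completes at 21
  Job 4: processing = 13, completes at 34
  Job 5: processing = 13, completes at 47
  Job 6: processing = 20, completes at 67
Sum of completion times = 183
Average completion time = 183/6 = 30.5

30.5


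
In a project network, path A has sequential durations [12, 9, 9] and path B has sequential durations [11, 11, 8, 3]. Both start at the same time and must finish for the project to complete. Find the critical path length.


Path A total = 12 + 9 + 9 = 30
Path B total = 11 + 11 + 8 + 3 = 33
Critical path = longest path = max(30, 33) = 33

33


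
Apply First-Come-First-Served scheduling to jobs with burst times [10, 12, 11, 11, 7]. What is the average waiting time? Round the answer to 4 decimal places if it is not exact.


FCFS order (as given): [10, 12, 11, 11, 7]
Waiting times:
  Job 1: wait = 0
  Job 2: wait = 10
  Job 3: wait = 22
  Job 4: wait = 33
  Job 5: wait = 44
Sum of waiting times = 109
Average waiting time = 109/5 = 21.8

21.8


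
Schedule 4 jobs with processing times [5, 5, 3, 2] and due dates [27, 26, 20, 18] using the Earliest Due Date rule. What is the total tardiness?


Sort by due date (EDD order): [(2, 18), (3, 20), (5, 26), (5, 27)]
Compute completion times and tardiness:
  Job 1: p=2, d=18, C=2, tardiness=max(0,2-18)=0
  Job 2: p=3, d=20, C=5, tardiness=max(0,5-20)=0
  Job 3: p=5, d=26, C=10, tardiness=max(0,10-26)=0
  Job 4: p=5, d=27, C=15, tardiness=max(0,15-27)=0
Total tardiness = 0

0


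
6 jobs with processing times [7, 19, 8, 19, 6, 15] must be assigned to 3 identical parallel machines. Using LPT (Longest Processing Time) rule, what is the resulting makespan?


Sort jobs in decreasing order (LPT): [19, 19, 15, 8, 7, 6]
Assign each job to the least loaded machine:
  Machine 1: jobs [19, 7], load = 26
  Machine 2: jobs [19, 6], load = 25
  Machine 3: jobs [15, 8], load = 23
Makespan = max load = 26

26


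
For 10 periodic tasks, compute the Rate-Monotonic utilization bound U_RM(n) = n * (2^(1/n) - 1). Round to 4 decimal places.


Compute 2^(1/10) = 1.0717734625
Subtract 1: 1.0717734625 - 1 = 0.0717734625
Multiply by n: 10 * 0.0717734625 = 0.7177346250
Round to 4 dp: 0.7177

0.7177


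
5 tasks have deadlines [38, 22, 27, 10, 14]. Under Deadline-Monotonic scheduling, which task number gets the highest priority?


Sort tasks by relative deadline (ascending):
  Task 4: deadline = 10
  Task 5: deadline = 14
  Task 2: deadline = 22
  Task 3: deadline = 27
  Task 1: deadline = 38
Priority order (highest first): [4, 5, 2, 3, 1]
Highest priority task = 4

4


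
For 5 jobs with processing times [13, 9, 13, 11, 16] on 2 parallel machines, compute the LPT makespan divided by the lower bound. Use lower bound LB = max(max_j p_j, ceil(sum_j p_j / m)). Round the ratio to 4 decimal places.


LPT order: [16, 13, 13, 11, 9]
Machine loads after assignment: [27, 35]
LPT makespan = 35
Lower bound = max(max_job, ceil(total/2)) = max(16, 31) = 31
Ratio = 35 / 31 = 1.129

1.129


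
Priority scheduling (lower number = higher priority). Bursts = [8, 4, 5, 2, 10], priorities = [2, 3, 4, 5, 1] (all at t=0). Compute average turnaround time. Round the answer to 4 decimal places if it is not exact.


Sort by priority (ascending = highest first):
Order: [(1, 10), (2, 8), (3, 4), (4, 5), (5, 2)]
Completion times:
  Priority 1, burst=10, C=10
  Priority 2, burst=8, C=18
  Priority 3, burst=4, C=22
  Priority 4, burst=5, C=27
  Priority 5, burst=2, C=29
Average turnaround = 106/5 = 21.2

21.2


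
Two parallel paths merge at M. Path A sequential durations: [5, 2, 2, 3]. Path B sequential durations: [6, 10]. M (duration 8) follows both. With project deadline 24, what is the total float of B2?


Forward pass: ES(B2) = sum of predecessors on chain B = 6
EF = ES + duration = 6 + 10 = 16
Backward pass: LF(M) = deadline = 24; LS(M) = 24 - 8 = 16
LF(B2) = LS(M) - sum(successors on chain B) = 16 - 0 = 16
LS = LF - duration = 16 - 10 = 6
Total float = LS - ES = 6 - 6 = 0

0


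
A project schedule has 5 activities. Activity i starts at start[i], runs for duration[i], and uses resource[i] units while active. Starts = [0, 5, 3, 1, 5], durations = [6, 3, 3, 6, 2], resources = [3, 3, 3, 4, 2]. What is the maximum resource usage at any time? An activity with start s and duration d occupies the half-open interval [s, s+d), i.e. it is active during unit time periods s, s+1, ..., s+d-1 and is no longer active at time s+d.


Each activity i is active on [start_i, start_i + duration_i).
Compute total resource usage per time slot:
  t=0: active resources = [3], total = 3
  t=1: active resources = [3, 4], total = 7
  t=2: active resources = [3, 4], total = 7
  t=3: active resources = [3, 3, 4], total = 10
  t=4: active resources = [3, 3, 4], total = 10
  t=5: active resources = [3, 3, 3, 4, 2], total = 15
  t=6: active resources = [3, 4, 2], total = 9
  t=7: active resources = [3], total = 3
Peak resource demand = 15

15


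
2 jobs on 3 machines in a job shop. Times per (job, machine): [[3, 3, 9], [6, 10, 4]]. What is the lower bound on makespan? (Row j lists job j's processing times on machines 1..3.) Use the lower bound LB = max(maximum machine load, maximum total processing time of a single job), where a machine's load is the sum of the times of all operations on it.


Machine loads:
  Machine 1: 3 + 6 = 9
  Machine 2: 3 + 10 = 13
  Machine 3: 9 + 4 = 13
Max machine load = 13
Job totals:
  Job 1: 15
  Job 2: 20
Max job total = 20
Lower bound = max(13, 20) = 20

20


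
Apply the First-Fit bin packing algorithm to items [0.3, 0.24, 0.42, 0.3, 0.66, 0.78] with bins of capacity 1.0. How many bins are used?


Place items sequentially using First-Fit:
  Item 0.3 -> new Bin 1
  Item 0.24 -> Bin 1 (now 0.54)
  Item 0.42 -> Bin 1 (now 0.96)
  Item 0.3 -> new Bin 2
  Item 0.66 -> Bin 2 (now 0.96)
  Item 0.78 -> new Bin 3
Total bins used = 3

3


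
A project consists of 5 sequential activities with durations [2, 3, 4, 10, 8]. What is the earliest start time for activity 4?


Activity 4 starts after activities 1 through 3 complete.
Predecessor durations: [2, 3, 4]
ES = 2 + 3 + 4 = 9

9


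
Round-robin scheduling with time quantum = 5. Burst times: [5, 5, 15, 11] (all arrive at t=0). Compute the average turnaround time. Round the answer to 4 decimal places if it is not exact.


Time quantum = 5
Execution trace:
  J1 runs 5 units, time = 5
  J2 runs 5 units, time = 10
  J3 runs 5 units, time = 15
  J4 runs 5 units, time = 20
  J3 runs 5 units, time = 25
  J4 runs 5 units, time = 30
  J3 runs 5 units, time = 35
  J4 runs 1 units, time = 36
Finish times: [5, 10, 35, 36]
Average turnaround = 86/4 = 21.5

21.5


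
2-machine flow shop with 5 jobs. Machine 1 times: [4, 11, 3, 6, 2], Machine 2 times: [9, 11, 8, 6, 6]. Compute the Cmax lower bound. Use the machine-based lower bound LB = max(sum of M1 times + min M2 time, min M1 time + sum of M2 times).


LB1 = sum(M1 times) + min(M2 times) = 26 + 6 = 32
LB2 = min(M1 times) + sum(M2 times) = 2 + 40 = 42
Lower bound = max(LB1, LB2) = max(32, 42) = 42

42


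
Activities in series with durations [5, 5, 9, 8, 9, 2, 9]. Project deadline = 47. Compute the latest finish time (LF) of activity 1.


LF(activity 1) = deadline - sum of successor durations
Successors: activities 2 through 7 with durations [5, 9, 8, 9, 2, 9]
Sum of successor durations = 42
LF = 47 - 42 = 5

5


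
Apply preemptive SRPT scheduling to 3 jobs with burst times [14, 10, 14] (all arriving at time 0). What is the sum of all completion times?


Since all jobs arrive at t=0, SRPT equals SPT ordering.
SPT order: [10, 14, 14]
Completion times:
  Job 1: p=10, C=10
  Job 2: p=14, C=24
  Job 3: p=14, C=38
Total completion time = 10 + 24 + 38 = 72

72


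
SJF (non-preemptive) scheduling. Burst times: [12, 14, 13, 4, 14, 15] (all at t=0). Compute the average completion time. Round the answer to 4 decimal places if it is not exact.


SJF order (ascending): [4, 12, 13, 14, 14, 15]
Completion times:
  Job 1: burst=4, C=4
  Job 2: burst=12, C=16
  Job 3: burst=13, C=29
  Job 4: burst=14, C=43
  Job 5: burst=14, C=57
  Job 6: burst=15, C=72
Average completion = 221/6 = 36.8333

36.8333


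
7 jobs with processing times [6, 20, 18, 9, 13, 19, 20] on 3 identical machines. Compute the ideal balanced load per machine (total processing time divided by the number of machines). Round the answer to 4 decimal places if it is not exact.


Total processing time = 6 + 20 + 18 + 9 + 13 + 19 + 20 = 105
Number of machines = 3
Ideal balanced load = 105 / 3 = 35.0

35.0


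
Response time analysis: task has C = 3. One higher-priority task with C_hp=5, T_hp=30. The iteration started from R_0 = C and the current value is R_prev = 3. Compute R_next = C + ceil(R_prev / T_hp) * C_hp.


R_next = C + ceil(R_prev / T_hp) * C_hp
ceil(3 / 30) = ceil(0.1) = 1
Interference = 1 * 5 = 5
R_next = 3 + 5 = 8

8


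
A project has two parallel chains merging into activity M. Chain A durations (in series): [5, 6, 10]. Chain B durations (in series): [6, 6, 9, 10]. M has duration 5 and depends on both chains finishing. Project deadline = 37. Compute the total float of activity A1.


Forward pass: ES(A1) = sum of predecessors on chain A = 0
EF = ES + duration = 0 + 5 = 5
Backward pass: LF(M) = deadline = 37; LS(M) = 37 - 5 = 32
LF(A1) = LS(M) - sum(successors on chain A) = 32 - 16 = 16
LS = LF - duration = 16 - 5 = 11
Total float = LS - ES = 11 - 0 = 11

11


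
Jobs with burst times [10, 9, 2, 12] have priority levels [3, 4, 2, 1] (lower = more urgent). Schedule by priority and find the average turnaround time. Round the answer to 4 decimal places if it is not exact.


Sort by priority (ascending = highest first):
Order: [(1, 12), (2, 2), (3, 10), (4, 9)]
Completion times:
  Priority 1, burst=12, C=12
  Priority 2, burst=2, C=14
  Priority 3, burst=10, C=24
  Priority 4, burst=9, C=33
Average turnaround = 83/4 = 20.75

20.75


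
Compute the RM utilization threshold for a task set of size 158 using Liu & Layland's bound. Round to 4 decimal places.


Compute 2^(1/158) = 1.0043966445
Subtract 1: 1.0043966445 - 1 = 0.0043966445
Multiply by n: 158 * 0.0043966445 = 0.6946698310
Round to 4 dp: 0.6947

0.6947


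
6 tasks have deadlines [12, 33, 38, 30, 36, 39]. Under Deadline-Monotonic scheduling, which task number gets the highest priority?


Sort tasks by relative deadline (ascending):
  Task 1: deadline = 12
  Task 4: deadline = 30
  Task 2: deadline = 33
  Task 5: deadline = 36
  Task 3: deadline = 38
  Task 6: deadline = 39
Priority order (highest first): [1, 4, 2, 5, 3, 6]
Highest priority task = 1

1


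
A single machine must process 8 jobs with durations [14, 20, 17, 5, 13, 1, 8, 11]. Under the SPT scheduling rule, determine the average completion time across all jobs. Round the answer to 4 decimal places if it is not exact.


Sort jobs by processing time (SPT order): [1, 5, 8, 11, 13, 14, 17, 20]
Compute completion times sequentially:
  Job 1: processing = 1, completes at 1
  Job 2: processing = 5, completes at 6
  Job 3: processing = 8, completes at 14
  Job 4: processing = 11, completes at 25
  Job 5: processing = 13, completes at 38
  Job 6: processing = 14, completes at 52
  Job 7: processing = 17, completes at 69
  Job 8: processing = 20, completes at 89
Sum of completion times = 294
Average completion time = 294/8 = 36.75

36.75


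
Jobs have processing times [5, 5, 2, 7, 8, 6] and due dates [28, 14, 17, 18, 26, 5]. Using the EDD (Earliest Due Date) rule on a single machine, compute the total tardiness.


Sort by due date (EDD order): [(6, 5), (5, 14), (2, 17), (7, 18), (8, 26), (5, 28)]
Compute completion times and tardiness:
  Job 1: p=6, d=5, C=6, tardiness=max(0,6-5)=1
  Job 2: p=5, d=14, C=11, tardiness=max(0,11-14)=0
  Job 3: p=2, d=17, C=13, tardiness=max(0,13-17)=0
  Job 4: p=7, d=18, C=20, tardiness=max(0,20-18)=2
  Job 5: p=8, d=26, C=28, tardiness=max(0,28-26)=2
  Job 6: p=5, d=28, C=33, tardiness=max(0,33-28)=5
Total tardiness = 10

10


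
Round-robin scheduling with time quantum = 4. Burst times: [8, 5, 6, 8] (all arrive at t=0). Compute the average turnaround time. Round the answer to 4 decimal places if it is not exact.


Time quantum = 4
Execution trace:
  J1 runs 4 units, time = 4
  J2 runs 4 units, time = 8
  J3 runs 4 units, time = 12
  J4 runs 4 units, time = 16
  J1 runs 4 units, time = 20
  J2 runs 1 units, time = 21
  J3 runs 2 units, time = 23
  J4 runs 4 units, time = 27
Finish times: [20, 21, 23, 27]
Average turnaround = 91/4 = 22.75

22.75


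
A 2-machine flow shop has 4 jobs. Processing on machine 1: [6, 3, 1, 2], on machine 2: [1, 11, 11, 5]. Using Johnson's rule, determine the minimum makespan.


Apply Johnson's rule:
  Group 1 (a <= b): [(3, 1, 11), (4, 2, 5), (2, 3, 11)]
  Group 2 (a > b): [(1, 6, 1)]
Optimal job order: [3, 4, 2, 1]
Schedule:
  Job 3: M1 done at 1, M2 done at 12
  Job 4: M1 done at 3, M2 done at 17
  Job 2: M1 done at 6, M2 done at 28
  Job 1: M1 done at 12, M2 done at 29
Makespan = 29

29


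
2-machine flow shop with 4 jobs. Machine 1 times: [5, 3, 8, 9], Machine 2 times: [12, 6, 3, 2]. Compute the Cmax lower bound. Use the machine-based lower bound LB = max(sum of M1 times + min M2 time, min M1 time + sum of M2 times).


LB1 = sum(M1 times) + min(M2 times) = 25 + 2 = 27
LB2 = min(M1 times) + sum(M2 times) = 3 + 23 = 26
Lower bound = max(LB1, LB2) = max(27, 26) = 27

27


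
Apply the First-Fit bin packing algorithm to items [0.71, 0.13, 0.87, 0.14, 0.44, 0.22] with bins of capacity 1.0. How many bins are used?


Place items sequentially using First-Fit:
  Item 0.71 -> new Bin 1
  Item 0.13 -> Bin 1 (now 0.84)
  Item 0.87 -> new Bin 2
  Item 0.14 -> Bin 1 (now 0.98)
  Item 0.44 -> new Bin 3
  Item 0.22 -> Bin 3 (now 0.66)
Total bins used = 3

3


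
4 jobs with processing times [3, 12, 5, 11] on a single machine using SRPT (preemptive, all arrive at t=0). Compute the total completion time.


Since all jobs arrive at t=0, SRPT equals SPT ordering.
SPT order: [3, 5, 11, 12]
Completion times:
  Job 1: p=3, C=3
  Job 2: p=5, C=8
  Job 3: p=11, C=19
  Job 4: p=12, C=31
Total completion time = 3 + 8 + 19 + 31 = 61

61


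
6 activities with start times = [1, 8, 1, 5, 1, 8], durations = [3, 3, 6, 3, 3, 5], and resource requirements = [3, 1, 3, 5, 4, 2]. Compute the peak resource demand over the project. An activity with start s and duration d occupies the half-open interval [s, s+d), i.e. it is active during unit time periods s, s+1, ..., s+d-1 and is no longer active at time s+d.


Each activity i is active on [start_i, start_i + duration_i).
Compute total resource usage per time slot:
  t=0: active resources = [], total = 0
  t=1: active resources = [3, 3, 4], total = 10
  t=2: active resources = [3, 3, 4], total = 10
  t=3: active resources = [3, 3, 4], total = 10
  t=4: active resources = [3], total = 3
  t=5: active resources = [3, 5], total = 8
  t=6: active resources = [3, 5], total = 8
  t=7: active resources = [5], total = 5
  t=8: active resources = [1, 2], total = 3
  t=9: active resources = [1, 2], total = 3
  t=10: active resources = [1, 2], total = 3
  t=11: active resources = [2], total = 2
  t=12: active resources = [2], total = 2
Peak resource demand = 10

10


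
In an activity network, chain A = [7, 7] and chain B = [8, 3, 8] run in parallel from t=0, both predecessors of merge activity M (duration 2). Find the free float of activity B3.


ES(B3) = sum of predecessors on chain B = 11
EF(B3) = ES + duration = 11 + 8 = 19
Successor of B3 is M. ES(M) = max(sum(A), sum(B)) = max(14, 19) = 19
Free float = ES(successor) - EF(current) = 19 - 19 = 0

0


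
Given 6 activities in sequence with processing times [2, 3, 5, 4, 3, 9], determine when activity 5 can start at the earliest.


Activity 5 starts after activities 1 through 4 complete.
Predecessor durations: [2, 3, 5, 4]
ES = 2 + 3 + 5 + 4 = 14

14


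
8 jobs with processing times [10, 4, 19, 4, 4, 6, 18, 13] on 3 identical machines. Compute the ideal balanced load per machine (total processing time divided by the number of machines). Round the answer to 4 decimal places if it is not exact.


Total processing time = 10 + 4 + 19 + 4 + 4 + 6 + 18 + 13 = 78
Number of machines = 3
Ideal balanced load = 78 / 3 = 26.0

26.0


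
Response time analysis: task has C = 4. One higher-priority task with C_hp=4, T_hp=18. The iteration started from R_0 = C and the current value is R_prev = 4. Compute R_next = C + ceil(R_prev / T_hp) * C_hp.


R_next = C + ceil(R_prev / T_hp) * C_hp
ceil(4 / 18) = ceil(0.2222) = 1
Interference = 1 * 4 = 4
R_next = 4 + 4 = 8

8


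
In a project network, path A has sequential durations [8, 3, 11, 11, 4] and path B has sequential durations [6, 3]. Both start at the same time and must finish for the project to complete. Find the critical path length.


Path A total = 8 + 3 + 11 + 11 + 4 = 37
Path B total = 6 + 3 = 9
Critical path = longest path = max(37, 9) = 37

37


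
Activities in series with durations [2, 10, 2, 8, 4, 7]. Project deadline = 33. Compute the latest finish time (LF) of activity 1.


LF(activity 1) = deadline - sum of successor durations
Successors: activities 2 through 6 with durations [10, 2, 8, 4, 7]
Sum of successor durations = 31
LF = 33 - 31 = 2

2


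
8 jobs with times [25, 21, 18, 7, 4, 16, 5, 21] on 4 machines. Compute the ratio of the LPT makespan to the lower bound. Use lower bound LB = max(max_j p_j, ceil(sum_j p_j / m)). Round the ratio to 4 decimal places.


LPT order: [25, 21, 21, 18, 16, 7, 5, 4]
Machine loads after assignment: [29, 28, 26, 34]
LPT makespan = 34
Lower bound = max(max_job, ceil(total/4)) = max(25, 30) = 30
Ratio = 34 / 30 = 1.1333

1.1333


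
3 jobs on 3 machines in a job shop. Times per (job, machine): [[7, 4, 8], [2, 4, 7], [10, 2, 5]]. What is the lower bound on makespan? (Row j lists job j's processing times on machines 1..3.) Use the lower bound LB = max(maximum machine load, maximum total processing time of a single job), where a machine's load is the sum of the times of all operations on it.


Machine loads:
  Machine 1: 7 + 2 + 10 = 19
  Machine 2: 4 + 4 + 2 = 10
  Machine 3: 8 + 7 + 5 = 20
Max machine load = 20
Job totals:
  Job 1: 19
  Job 2: 13
  Job 3: 17
Max job total = 19
Lower bound = max(20, 19) = 20

20


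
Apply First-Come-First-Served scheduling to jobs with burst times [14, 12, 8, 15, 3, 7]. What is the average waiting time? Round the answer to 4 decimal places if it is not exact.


FCFS order (as given): [14, 12, 8, 15, 3, 7]
Waiting times:
  Job 1: wait = 0
  Job 2: wait = 14
  Job 3: wait = 26
  Job 4: wait = 34
  Job 5: wait = 49
  Job 6: wait = 52
Sum of waiting times = 175
Average waiting time = 175/6 = 29.1667

29.1667


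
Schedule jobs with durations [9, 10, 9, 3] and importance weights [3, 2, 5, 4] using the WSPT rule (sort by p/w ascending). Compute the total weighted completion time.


Compute p/w ratios and sort ascending (WSPT): [(3, 4), (9, 5), (9, 3), (10, 2)]
Compute weighted completion times:
  Job (p=3,w=4): C=3, w*C=4*3=12
  Job (p=9,w=5): C=12, w*C=5*12=60
  Job (p=9,w=3): C=21, w*C=3*21=63
  Job (p=10,w=2): C=31, w*C=2*31=62
Total weighted completion time = 197

197


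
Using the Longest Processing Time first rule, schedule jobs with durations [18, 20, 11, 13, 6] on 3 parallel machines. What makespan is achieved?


Sort jobs in decreasing order (LPT): [20, 18, 13, 11, 6]
Assign each job to the least loaded machine:
  Machine 1: jobs [20], load = 20
  Machine 2: jobs [18, 6], load = 24
  Machine 3: jobs [13, 11], load = 24
Makespan = max load = 24

24


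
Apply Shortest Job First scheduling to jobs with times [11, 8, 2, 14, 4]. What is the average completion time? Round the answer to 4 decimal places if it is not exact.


SJF order (ascending): [2, 4, 8, 11, 14]
Completion times:
  Job 1: burst=2, C=2
  Job 2: burst=4, C=6
  Job 3: burst=8, C=14
  Job 4: burst=11, C=25
  Job 5: burst=14, C=39
Average completion = 86/5 = 17.2

17.2


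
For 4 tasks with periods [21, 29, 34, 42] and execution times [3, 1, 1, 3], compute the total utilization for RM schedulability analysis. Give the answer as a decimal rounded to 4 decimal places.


Compute individual utilizations (exact fractions):
  Task 1: C/T = 3/21 = 1/7 (approx. 0.1429)
  Task 2: C/T = 1/29 (approx. 0.0345)
  Task 3: C/T = 1/34 (approx. 0.0294)
  Task 4: C/T = 3/42 = 1/14 (approx. 0.0714)
Total utilization U = 1/7 + 1/29 + 1/34 + 1/14 = 960/3451
Rounded to 4 decimal places: U = 0.2782
RM (Liu & Layland) bound for 4 tasks = 0.756828; compare with U = 960/3451 (approx. 0.278180)
U <= bound, so schedulable by RM sufficient condition.

0.2782


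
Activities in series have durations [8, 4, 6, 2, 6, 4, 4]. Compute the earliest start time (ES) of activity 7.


Activity 7 starts after activities 1 through 6 complete.
Predecessor durations: [8, 4, 6, 2, 6, 4]
ES = 8 + 4 + 6 + 2 + 6 + 4 = 30

30


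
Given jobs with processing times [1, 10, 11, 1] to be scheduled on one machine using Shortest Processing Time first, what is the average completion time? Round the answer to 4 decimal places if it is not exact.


Sort jobs by processing time (SPT order): [1, 1, 10, 11]
Compute completion times sequentially:
  Job 1: processing = 1, completes at 1
  Job 2: processing = 1, completes at 2
  Job 3: processing = 10, completes at 12
  Job 4: processing = 11, completes at 23
Sum of completion times = 38
Average completion time = 38/4 = 9.5

9.5


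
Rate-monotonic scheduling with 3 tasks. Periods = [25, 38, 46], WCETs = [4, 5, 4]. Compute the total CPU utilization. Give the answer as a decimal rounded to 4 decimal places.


Compute individual utilizations (exact fractions):
  Task 1: C/T = 4/25 (approx. 0.16)
  Task 2: C/T = 5/38 (approx. 0.1316)
  Task 3: C/T = 4/46 = 2/23 (approx. 0.087)
Total utilization U = 4/25 + 5/38 + 2/23 = 8271/21850
Rounded to 4 decimal places: U = 0.3785
RM (Liu & Layland) bound for 3 tasks = 0.779763; compare with U = 8271/21850 (approx. 0.378535)
U <= bound, so schedulable by RM sufficient condition.

0.3785


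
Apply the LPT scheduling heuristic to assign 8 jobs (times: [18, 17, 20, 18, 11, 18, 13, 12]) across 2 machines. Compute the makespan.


Sort jobs in decreasing order (LPT): [20, 18, 18, 18, 17, 13, 12, 11]
Assign each job to the least loaded machine:
  Machine 1: jobs [20, 18, 13, 12], load = 63
  Machine 2: jobs [18, 18, 17, 11], load = 64
Makespan = max load = 64

64


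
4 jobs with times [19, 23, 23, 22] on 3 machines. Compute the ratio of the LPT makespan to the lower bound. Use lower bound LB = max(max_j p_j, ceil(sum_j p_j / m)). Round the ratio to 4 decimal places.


LPT order: [23, 23, 22, 19]
Machine loads after assignment: [23, 23, 41]
LPT makespan = 41
Lower bound = max(max_job, ceil(total/3)) = max(23, 29) = 29
Ratio = 41 / 29 = 1.4138

1.4138


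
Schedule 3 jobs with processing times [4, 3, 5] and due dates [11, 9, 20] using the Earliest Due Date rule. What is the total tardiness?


Sort by due date (EDD order): [(3, 9), (4, 11), (5, 20)]
Compute completion times and tardiness:
  Job 1: p=3, d=9, C=3, tardiness=max(0,3-9)=0
  Job 2: p=4, d=11, C=7, tardiness=max(0,7-11)=0
  Job 3: p=5, d=20, C=12, tardiness=max(0,12-20)=0
Total tardiness = 0

0


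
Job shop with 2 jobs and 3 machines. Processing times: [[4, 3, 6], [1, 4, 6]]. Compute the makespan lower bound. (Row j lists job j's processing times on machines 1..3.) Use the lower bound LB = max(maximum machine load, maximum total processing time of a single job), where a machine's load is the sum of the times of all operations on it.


Machine loads:
  Machine 1: 4 + 1 = 5
  Machine 2: 3 + 4 = 7
  Machine 3: 6 + 6 = 12
Max machine load = 12
Job totals:
  Job 1: 13
  Job 2: 11
Max job total = 13
Lower bound = max(12, 13) = 13

13


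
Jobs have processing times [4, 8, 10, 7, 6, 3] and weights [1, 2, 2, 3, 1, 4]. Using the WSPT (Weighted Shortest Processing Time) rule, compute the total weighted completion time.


Compute p/w ratios and sort ascending (WSPT): [(3, 4), (7, 3), (4, 1), (8, 2), (10, 2), (6, 1)]
Compute weighted completion times:
  Job (p=3,w=4): C=3, w*C=4*3=12
  Job (p=7,w=3): C=10, w*C=3*10=30
  Job (p=4,w=1): C=14, w*C=1*14=14
  Job (p=8,w=2): C=22, w*C=2*22=44
  Job (p=10,w=2): C=32, w*C=2*32=64
  Job (p=6,w=1): C=38, w*C=1*38=38
Total weighted completion time = 202

202


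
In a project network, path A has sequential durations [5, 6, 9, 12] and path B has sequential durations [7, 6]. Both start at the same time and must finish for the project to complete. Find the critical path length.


Path A total = 5 + 6 + 9 + 12 = 32
Path B total = 7 + 6 = 13
Critical path = longest path = max(32, 13) = 32

32


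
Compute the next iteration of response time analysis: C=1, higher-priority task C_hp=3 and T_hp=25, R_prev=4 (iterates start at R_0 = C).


R_next = C + ceil(R_prev / T_hp) * C_hp
ceil(4 / 25) = ceil(0.16) = 1
Interference = 1 * 3 = 3
R_next = 1 + 3 = 4
R_next = R_prev, so the iteration has converged (response time = 4).

4


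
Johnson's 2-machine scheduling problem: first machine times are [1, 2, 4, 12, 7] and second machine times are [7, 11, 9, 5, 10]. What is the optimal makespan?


Apply Johnson's rule:
  Group 1 (a <= b): [(1, 1, 7), (2, 2, 11), (3, 4, 9), (5, 7, 10)]
  Group 2 (a > b): [(4, 12, 5)]
Optimal job order: [1, 2, 3, 5, 4]
Schedule:
  Job 1: M1 done at 1, M2 done at 8
  Job 2: M1 done at 3, M2 done at 19
  Job 3: M1 done at 7, M2 done at 28
  Job 5: M1 done at 14, M2 done at 38
  Job 4: M1 done at 26, M2 done at 43
Makespan = 43

43


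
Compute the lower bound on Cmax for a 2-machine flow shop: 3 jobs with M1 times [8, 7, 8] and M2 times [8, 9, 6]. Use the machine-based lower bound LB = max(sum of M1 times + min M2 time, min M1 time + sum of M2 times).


LB1 = sum(M1 times) + min(M2 times) = 23 + 6 = 29
LB2 = min(M1 times) + sum(M2 times) = 7 + 23 = 30
Lower bound = max(LB1, LB2) = max(29, 30) = 30

30


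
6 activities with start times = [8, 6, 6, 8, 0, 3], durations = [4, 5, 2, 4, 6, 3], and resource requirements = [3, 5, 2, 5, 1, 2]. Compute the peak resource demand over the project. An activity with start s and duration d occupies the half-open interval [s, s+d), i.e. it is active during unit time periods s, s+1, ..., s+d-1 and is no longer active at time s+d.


Each activity i is active on [start_i, start_i + duration_i).
Compute total resource usage per time slot:
  t=0: active resources = [1], total = 1
  t=1: active resources = [1], total = 1
  t=2: active resources = [1], total = 1
  t=3: active resources = [1, 2], total = 3
  t=4: active resources = [1, 2], total = 3
  t=5: active resources = [1, 2], total = 3
  t=6: active resources = [5, 2], total = 7
  t=7: active resources = [5, 2], total = 7
  t=8: active resources = [3, 5, 5], total = 13
  t=9: active resources = [3, 5, 5], total = 13
  t=10: active resources = [3, 5, 5], total = 13
  t=11: active resources = [3, 5], total = 8
Peak resource demand = 13

13


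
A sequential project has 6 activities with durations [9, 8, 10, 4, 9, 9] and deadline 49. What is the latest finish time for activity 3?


LF(activity 3) = deadline - sum of successor durations
Successors: activities 4 through 6 with durations [4, 9, 9]
Sum of successor durations = 22
LF = 49 - 22 = 27

27


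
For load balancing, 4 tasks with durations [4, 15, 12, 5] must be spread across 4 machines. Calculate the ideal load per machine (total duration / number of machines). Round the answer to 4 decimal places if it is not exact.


Total processing time = 4 + 15 + 12 + 5 = 36
Number of machines = 4
Ideal balanced load = 36 / 4 = 9.0

9.0


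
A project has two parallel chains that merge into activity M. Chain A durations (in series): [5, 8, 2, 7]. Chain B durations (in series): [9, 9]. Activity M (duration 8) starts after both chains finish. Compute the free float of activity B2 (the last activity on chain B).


ES(B2) = sum of predecessors on chain B = 9
EF(B2) = ES + duration = 9 + 9 = 18
Successor of B2 is M. ES(M) = max(sum(A), sum(B)) = max(22, 18) = 22
Free float = ES(successor) - EF(current) = 22 - 18 = 4

4


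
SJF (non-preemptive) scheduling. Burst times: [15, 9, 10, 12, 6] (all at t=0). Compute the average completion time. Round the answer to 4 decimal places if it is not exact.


SJF order (ascending): [6, 9, 10, 12, 15]
Completion times:
  Job 1: burst=6, C=6
  Job 2: burst=9, C=15
  Job 3: burst=10, C=25
  Job 4: burst=12, C=37
  Job 5: burst=15, C=52
Average completion = 135/5 = 27.0

27.0


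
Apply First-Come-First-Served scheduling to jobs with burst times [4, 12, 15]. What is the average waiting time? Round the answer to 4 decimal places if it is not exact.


FCFS order (as given): [4, 12, 15]
Waiting times:
  Job 1: wait = 0
  Job 2: wait = 4
  Job 3: wait = 16
Sum of waiting times = 20
Average waiting time = 20/3 = 6.6667

6.6667


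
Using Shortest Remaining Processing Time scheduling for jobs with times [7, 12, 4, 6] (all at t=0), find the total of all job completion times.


Since all jobs arrive at t=0, SRPT equals SPT ordering.
SPT order: [4, 6, 7, 12]
Completion times:
  Job 1: p=4, C=4
  Job 2: p=6, C=10
  Job 3: p=7, C=17
  Job 4: p=12, C=29
Total completion time = 4 + 10 + 17 + 29 = 60

60


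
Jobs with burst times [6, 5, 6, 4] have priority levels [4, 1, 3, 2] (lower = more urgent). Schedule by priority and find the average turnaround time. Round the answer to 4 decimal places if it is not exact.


Sort by priority (ascending = highest first):
Order: [(1, 5), (2, 4), (3, 6), (4, 6)]
Completion times:
  Priority 1, burst=5, C=5
  Priority 2, burst=4, C=9
  Priority 3, burst=6, C=15
  Priority 4, burst=6, C=21
Average turnaround = 50/4 = 12.5

12.5


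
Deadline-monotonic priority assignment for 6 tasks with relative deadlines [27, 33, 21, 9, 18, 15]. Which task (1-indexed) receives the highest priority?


Sort tasks by relative deadline (ascending):
  Task 4: deadline = 9
  Task 6: deadline = 15
  Task 5: deadline = 18
  Task 3: deadline = 21
  Task 1: deadline = 27
  Task 2: deadline = 33
Priority order (highest first): [4, 6, 5, 3, 1, 2]
Highest priority task = 4

4


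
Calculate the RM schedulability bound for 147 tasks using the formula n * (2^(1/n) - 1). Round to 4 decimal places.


Compute 2^(1/147) = 1.0047264214
Subtract 1: 1.0047264214 - 1 = 0.0047264214
Multiply by n: 147 * 0.0047264214 = 0.6947839458
Round to 4 dp: 0.6948

0.6948


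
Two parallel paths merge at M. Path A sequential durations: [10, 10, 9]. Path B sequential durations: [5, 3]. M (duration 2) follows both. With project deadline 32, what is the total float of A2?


Forward pass: ES(A2) = sum of predecessors on chain A = 10
EF = ES + duration = 10 + 10 = 20
Backward pass: LF(M) = deadline = 32; LS(M) = 32 - 2 = 30
LF(A2) = LS(M) - sum(successors on chain A) = 30 - 9 = 21
LS = LF - duration = 21 - 10 = 11
Total float = LS - ES = 11 - 10 = 1

1


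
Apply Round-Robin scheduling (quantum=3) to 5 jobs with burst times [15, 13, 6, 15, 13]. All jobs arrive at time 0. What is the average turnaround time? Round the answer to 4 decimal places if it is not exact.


Time quantum = 3
Execution trace:
  J1 runs 3 units, time = 3
  J2 runs 3 units, time = 6
  J3 runs 3 units, time = 9
  J4 runs 3 units, time = 12
  J5 runs 3 units, time = 15
  J1 runs 3 units, time = 18
  J2 runs 3 units, time = 21
  J3 runs 3 units, time = 24
  J4 runs 3 units, time = 27
  J5 runs 3 units, time = 30
  J1 runs 3 units, time = 33
  J2 runs 3 units, time = 36
  J4 runs 3 units, time = 39
  J5 runs 3 units, time = 42
  J1 runs 3 units, time = 45
  J2 runs 3 units, time = 48
  J4 runs 3 units, time = 51
  J5 runs 3 units, time = 54
  J1 runs 3 units, time = 57
  J2 runs 1 units, time = 58
  J4 runs 3 units, time = 61
  J5 runs 1 units, time = 62
Finish times: [57, 58, 24, 61, 62]
Average turnaround = 262/5 = 52.4

52.4


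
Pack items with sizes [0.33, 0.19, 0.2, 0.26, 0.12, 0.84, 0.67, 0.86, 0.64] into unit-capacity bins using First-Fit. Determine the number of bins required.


Place items sequentially using First-Fit:
  Item 0.33 -> new Bin 1
  Item 0.19 -> Bin 1 (now 0.52)
  Item 0.2 -> Bin 1 (now 0.72)
  Item 0.26 -> Bin 1 (now 0.98)
  Item 0.12 -> new Bin 2
  Item 0.84 -> Bin 2 (now 0.96)
  Item 0.67 -> new Bin 3
  Item 0.86 -> new Bin 4
  Item 0.64 -> new Bin 5
Total bins used = 5

5


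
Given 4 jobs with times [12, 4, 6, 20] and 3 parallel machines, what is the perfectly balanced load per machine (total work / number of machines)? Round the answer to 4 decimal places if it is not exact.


Total processing time = 12 + 4 + 6 + 20 = 42
Number of machines = 3
Ideal balanced load = 42 / 3 = 14.0

14.0


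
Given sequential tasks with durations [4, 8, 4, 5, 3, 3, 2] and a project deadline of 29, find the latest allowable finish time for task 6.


LF(activity 6) = deadline - sum of successor durations
Successors: activities 7 through 7 with durations [2]
Sum of successor durations = 2
LF = 29 - 2 = 27

27


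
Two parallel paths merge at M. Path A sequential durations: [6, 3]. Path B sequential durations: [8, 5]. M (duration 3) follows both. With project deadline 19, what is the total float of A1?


Forward pass: ES(A1) = sum of predecessors on chain A = 0
EF = ES + duration = 0 + 6 = 6
Backward pass: LF(M) = deadline = 19; LS(M) = 19 - 3 = 16
LF(A1) = LS(M) - sum(successors on chain A) = 16 - 3 = 13
LS = LF - duration = 13 - 6 = 7
Total float = LS - ES = 7 - 0 = 7

7


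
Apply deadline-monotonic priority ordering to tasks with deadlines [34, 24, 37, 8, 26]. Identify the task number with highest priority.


Sort tasks by relative deadline (ascending):
  Task 4: deadline = 8
  Task 2: deadline = 24
  Task 5: deadline = 26
  Task 1: deadline = 34
  Task 3: deadline = 37
Priority order (highest first): [4, 2, 5, 1, 3]
Highest priority task = 4

4


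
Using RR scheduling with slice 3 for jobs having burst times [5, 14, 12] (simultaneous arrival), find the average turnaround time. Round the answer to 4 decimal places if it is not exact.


Time quantum = 3
Execution trace:
  J1 runs 3 units, time = 3
  J2 runs 3 units, time = 6
  J3 runs 3 units, time = 9
  J1 runs 2 units, time = 11
  J2 runs 3 units, time = 14
  J3 runs 3 units, time = 17
  J2 runs 3 units, time = 20
  J3 runs 3 units, time = 23
  J2 runs 3 units, time = 26
  J3 runs 3 units, time = 29
  J2 runs 2 units, time = 31
Finish times: [11, 31, 29]
Average turnaround = 71/3 = 23.6667

23.6667


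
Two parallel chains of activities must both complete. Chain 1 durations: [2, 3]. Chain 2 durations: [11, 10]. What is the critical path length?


Path A total = 2 + 3 = 5
Path B total = 11 + 10 = 21
Critical path = longest path = max(5, 21) = 21

21


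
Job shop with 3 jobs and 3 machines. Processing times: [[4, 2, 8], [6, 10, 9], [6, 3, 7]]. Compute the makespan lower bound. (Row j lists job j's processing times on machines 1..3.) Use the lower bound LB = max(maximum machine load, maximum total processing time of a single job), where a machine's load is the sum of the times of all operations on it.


Machine loads:
  Machine 1: 4 + 6 + 6 = 16
  Machine 2: 2 + 10 + 3 = 15
  Machine 3: 8 + 9 + 7 = 24
Max machine load = 24
Job totals:
  Job 1: 14
  Job 2: 25
  Job 3: 16
Max job total = 25
Lower bound = max(24, 25) = 25

25
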